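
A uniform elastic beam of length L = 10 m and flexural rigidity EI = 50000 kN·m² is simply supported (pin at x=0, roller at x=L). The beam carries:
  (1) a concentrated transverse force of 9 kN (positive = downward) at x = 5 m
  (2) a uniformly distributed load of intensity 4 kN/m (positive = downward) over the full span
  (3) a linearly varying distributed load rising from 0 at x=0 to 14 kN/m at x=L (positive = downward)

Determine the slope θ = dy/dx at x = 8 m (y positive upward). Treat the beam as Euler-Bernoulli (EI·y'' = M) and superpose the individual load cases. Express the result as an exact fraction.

θ(8) = 74657/9000000 rad

Load 1 — point force P=9 kN at a=5 m (b=L-a=5):
  θ_1 = -Pa(2L²-6Lx+3x²+a²)/(6LEI)  [x>a] = -9·5·(2·10²-6·10·8+3·8²+5²)/(6·10·50000) = 189/200000 rad
Load 2 — uniform load w=4 kN/m over full span:
  θ_2 = -w(L³-6Lx²+4x³)/(24EI) = -4·(10³-6·10·8²+4·8³)/(24·50000) = 33/12500 rad
Load 3 — triangular load w₀=14 kN/m (0→w₀ over full span):
  θ_3 = -w₀(7L⁴-30L²x²+15x⁴)/(360LEI) = -14·(7·10⁴-30·10²·8²+15·8⁴)/(360·10·50000) = 5299/1125000 rad
Superposition: θ = Σ θ_i = 74657/9000000 rad ≈ 0.008295 rad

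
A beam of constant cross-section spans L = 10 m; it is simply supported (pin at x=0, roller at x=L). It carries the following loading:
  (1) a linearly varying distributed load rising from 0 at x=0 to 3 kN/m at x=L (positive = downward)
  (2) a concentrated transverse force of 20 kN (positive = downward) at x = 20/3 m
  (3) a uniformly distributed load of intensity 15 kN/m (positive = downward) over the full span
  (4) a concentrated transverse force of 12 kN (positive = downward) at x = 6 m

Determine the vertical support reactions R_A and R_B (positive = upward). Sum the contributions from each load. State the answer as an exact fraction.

Load 1 — triangular load w₀=3 kN/m (0→w₀ over full span):
  R_A = w₀L/6 = 3·10/6 = 5 kN
  R_B = w₀L/3 = 3·10/3 = 10 kN
Load 2 — point force P=20 kN at a=20/3 m (b=L-a=10/3):
  R_A = Pb/L = 20·(10/3)/10 = 20/3 kN
  R_B = Pa/L = 20·(20/3)/10 = 40/3 kN
Load 3 — uniform load w=15 kN/m over full span:
  R_A = wL/2 = 15·10/2 = 75 kN
  R_B = wL/2 = 15·10/2 = 75 kN
Load 4 — point force P=12 kN at a=6 m (b=L-a=4):
  R_A = Pb/L = 12·4/10 = 24/5 kN
  R_B = Pa/L = 12·6/10 = 36/5 kN
Superposition: R_A = 1372/15 kN, R_B = 1583/15 kN

R_A = 1372/15 kN, R_B = 1583/15 kN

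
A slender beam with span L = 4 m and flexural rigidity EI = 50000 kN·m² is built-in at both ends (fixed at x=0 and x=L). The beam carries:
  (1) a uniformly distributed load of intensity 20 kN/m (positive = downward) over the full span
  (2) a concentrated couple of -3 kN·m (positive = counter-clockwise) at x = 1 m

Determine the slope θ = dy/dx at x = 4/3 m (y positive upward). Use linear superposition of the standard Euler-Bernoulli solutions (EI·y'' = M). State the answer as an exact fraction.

θ(4/3) = -1361/8100000 rad

Load 1 — uniform load w=20 kN/m over full span:
  θ_1 = -wx(L-x)(L-2x)/(12EI) = -20·(4/3)·(4-(4/3))·(4-2·(4/3))/(12·50000) = -8/50625 rad
Load 2 — applied couple M₀=-3 kN·m at a=1 m (b=L-a=3):
  θ_2 = (R_Ax²/2 - M_Ax - M₀(x-a))/EI  [x>a] with R_A=-27/32, M_A=9/16 = ((-27/32)·(4/3)²/2 - (9/16)·(4/3) - (-3)·((4/3)-1))/50000 = -1/100000 rad
Superposition: θ = Σ θ_i = -1361/8100000 rad ≈ -0.000168 rad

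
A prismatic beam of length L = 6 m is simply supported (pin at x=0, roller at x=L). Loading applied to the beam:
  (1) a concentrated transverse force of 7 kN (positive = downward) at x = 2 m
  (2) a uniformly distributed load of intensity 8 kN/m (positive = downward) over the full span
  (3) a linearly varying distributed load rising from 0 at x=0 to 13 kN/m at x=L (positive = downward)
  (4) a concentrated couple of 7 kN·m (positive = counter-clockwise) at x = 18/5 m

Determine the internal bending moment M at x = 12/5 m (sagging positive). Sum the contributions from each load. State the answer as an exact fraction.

Load 1 — point force P=7 kN at a=2 m (b=L-a=4):
  M_1 = Pa(L-x)/L  [x>a] = 7·2·(6-(12/5))/6 = 42/5 kN·m
Load 2 — uniform load w=8 kN/m over full span:
  M_2 = wx(L-x)/2 = 8·(12/5)·(6-(12/5))/2 = 864/25 kN·m
Load 3 — triangular load w₀=13 kN/m (0→w₀ over full span):
  M_3 = w₀Lx/6 - w₀x³/(6L) = 13·6·(12/5)/6 - 13·(12/5)³/(6·6) = 3276/125 kN·m
Load 4 — applied couple M₀=7 kN·m at a=18/5 m (b=L-a=12/5):
  M_4 = M₀x/L  [x≤a] = 7·(12/5)/6 = 14/5 kN·m
Superposition: M = Σ M_i = 8996/125 kN·m ≈ 71.968000 kN·m

M(12/5) = 8996/125 kN·m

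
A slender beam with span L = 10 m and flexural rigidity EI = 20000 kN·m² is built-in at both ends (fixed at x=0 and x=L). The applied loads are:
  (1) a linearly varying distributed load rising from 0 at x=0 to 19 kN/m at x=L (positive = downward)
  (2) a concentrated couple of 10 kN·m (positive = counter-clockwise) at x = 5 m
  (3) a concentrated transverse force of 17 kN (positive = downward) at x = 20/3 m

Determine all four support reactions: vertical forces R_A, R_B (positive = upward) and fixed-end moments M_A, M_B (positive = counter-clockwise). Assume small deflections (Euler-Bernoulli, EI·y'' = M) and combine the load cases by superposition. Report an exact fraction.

R_A = 929/27 kN, M_A = 4235/54 kN·m, R_B = 2095/27 kN, M_B = -6355/54 kN·m

Load 1 — triangular load w₀=19 kN/m (0→w₀ over full span):
  R_A = 3w₀L/20 = 3·19·10/20 = 57/2 kN
  M_A = w₀L²/30 = 19·10²/30 = 190/3 kN·m
  R_B = 7w₀L/20 = 7·19·10/20 = 133/2 kN
  M_B = -w₀L²/20 = -19·10²/20 = -95 kN·m
Load 2 — applied couple M₀=10 kN·m at a=5 m (b=L-a=5):
  R_A = 6M₀ab/L³ = 6·10·5·5/10³ = 3/2 kN
  M_A = M₀b(2a-b)/L² = 10·5·(2·5-5)/10² = 5/2 kN·m
  R_B = -6M₀ab/L³ = -6·10·5·5/10³ = -3/2 kN
  M_B = M₀a(2b-a)/L² = 10·5·(2·5-5)/10² = 5/2 kN·m
Load 3 — point force P=17 kN at a=20/3 m (b=L-a=10/3):
  R_A = Pb²(3a+b)/L³ = 17·(10/3)²·(3·(20/3)+(10/3))/10³ = 119/27 kN
  M_A = Pab²/L² = 17·(20/3)·(10/3)²/10² = 340/27 kN·m
  R_B = Pa²(a+3b)/L³ = 17·(20/3)²·((20/3)+3·(10/3))/10³ = 340/27 kN
  M_B = -Pa²b/L² = -17·(20/3)²·(10/3)/10² = -680/27 kN·m
Superposition: R_A = 929/27 kN, M_A = 4235/54 kN·m, R_B = 2095/27 kN, M_B = -6355/54 kN·m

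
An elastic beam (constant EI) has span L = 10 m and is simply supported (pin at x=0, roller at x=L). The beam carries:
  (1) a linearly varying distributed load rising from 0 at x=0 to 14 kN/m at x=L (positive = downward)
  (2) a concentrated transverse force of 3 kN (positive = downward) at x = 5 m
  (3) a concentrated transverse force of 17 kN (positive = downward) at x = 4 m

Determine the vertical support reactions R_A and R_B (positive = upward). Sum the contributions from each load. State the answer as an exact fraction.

Load 1 — triangular load w₀=14 kN/m (0→w₀ over full span):
  R_A = w₀L/6 = 14·10/6 = 70/3 kN
  R_B = w₀L/3 = 14·10/3 = 140/3 kN
Load 2 — point force P=3 kN at a=5 m (b=L-a=5):
  R_A = Pb/L = 3·5/10 = 3/2 kN
  R_B = Pa/L = 3·5/10 = 3/2 kN
Load 3 — point force P=17 kN at a=4 m (b=L-a=6):
  R_A = Pb/L = 17·6/10 = 51/5 kN
  R_B = Pa/L = 17·4/10 = 34/5 kN
Superposition: R_A = 1051/30 kN, R_B = 1649/30 kN

R_A = 1051/30 kN, R_B = 1649/30 kN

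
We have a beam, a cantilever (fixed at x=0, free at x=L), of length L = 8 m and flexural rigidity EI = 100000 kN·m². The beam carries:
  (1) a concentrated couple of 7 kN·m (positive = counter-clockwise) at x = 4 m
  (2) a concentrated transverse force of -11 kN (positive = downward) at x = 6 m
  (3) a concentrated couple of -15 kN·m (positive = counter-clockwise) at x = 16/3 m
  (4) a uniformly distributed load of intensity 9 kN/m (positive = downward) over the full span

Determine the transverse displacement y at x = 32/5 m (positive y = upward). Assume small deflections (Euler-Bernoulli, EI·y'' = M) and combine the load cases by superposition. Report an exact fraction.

Load 1 — applied couple M₀=7 kN·m at a=4 m (b=L-a=4):
  y_1 = M₀a(2x-a)/(2EI)  [x>a] = 7·4·(2·(32/5)-4)/(2·100000) = 77/62500 m
Load 2 — point force P=-11 kN at a=6 m (b=L-a=2):
  y_2 = -Pa²(3x-a)/(6EI)  [x>a] = -(-11)·6²·(3·(32/5)-6)/(6·100000) = 1089/125000 m
Load 3 — applied couple M₀=-15 kN·m at a=16/3 m (b=L-a=8/3):
  y_3 = M₀a(2x-a)/(2EI)  [x>a] = (-15)·(16/3)·(2·(32/5)-(16/3))/(2·100000) = -28/9375 m
Load 4 — uniform load w=9 kN/m over full span:
  y_4 = -wx²(x²-4Lx+6L²)/(24EI) = -9·(32/5)²·((32/5)²-4·8·(32/5)+6·8²)/(24·100000) = -66048/1953125 m
Superposition: y = Σ y_i = -1259027/46875000 m ≈ -0.026859 m

y(32/5) = -1259027/46875000 m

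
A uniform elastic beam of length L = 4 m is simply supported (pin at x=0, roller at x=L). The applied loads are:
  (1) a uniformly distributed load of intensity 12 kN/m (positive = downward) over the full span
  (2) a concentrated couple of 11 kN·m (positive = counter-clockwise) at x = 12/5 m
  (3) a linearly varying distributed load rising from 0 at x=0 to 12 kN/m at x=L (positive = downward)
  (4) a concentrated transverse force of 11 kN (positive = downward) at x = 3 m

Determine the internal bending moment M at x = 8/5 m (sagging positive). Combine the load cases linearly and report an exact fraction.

M(8/5) = 5324/125 kN·m

Load 1 — uniform load w=12 kN/m over full span:
  M_1 = wx(L-x)/2 = 12·(8/5)·(4-(8/5))/2 = 576/25 kN·m
Load 2 — applied couple M₀=11 kN·m at a=12/5 m (b=L-a=8/5):
  M_2 = M₀x/L  [x≤a] = 11·(8/5)/4 = 22/5 kN·m
Load 3 — triangular load w₀=12 kN/m (0→w₀ over full span):
  M_3 = w₀Lx/6 - w₀x³/(6L) = 12·4·(8/5)/6 - 12·(8/5)³/(6·4) = 1344/125 kN·m
Load 4 — point force P=11 kN at a=3 m (b=L-a=1):
  M_4 = Pbx/L  [x≤a] = 11·1·(8/5)/4 = 22/5 kN·m
Superposition: M = Σ M_i = 5324/125 kN·m ≈ 42.592000 kN·m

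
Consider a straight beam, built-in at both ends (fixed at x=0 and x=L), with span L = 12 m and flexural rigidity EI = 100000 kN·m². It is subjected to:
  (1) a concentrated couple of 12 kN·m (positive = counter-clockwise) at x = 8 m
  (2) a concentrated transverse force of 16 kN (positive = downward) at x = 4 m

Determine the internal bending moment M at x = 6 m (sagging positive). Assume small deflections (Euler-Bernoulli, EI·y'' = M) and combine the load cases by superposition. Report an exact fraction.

Load 1 — applied couple M₀=12 kN·m at a=8 m (b=L-a=4):
  M_1 = R_Ax - M_A  [x≤a] with R_A=4/3, M_A=4 = (4/3)·6 - 4 = 4 kN·m
Load 2 — point force P=16 kN at a=4 m (b=L-a=8):
  M_2 = Pa²(a+3b)(L-x)/L³ - Pa²b/L²  [x>a] = 16·4²·(4+3·8)·(12-6)/12³ - 16·4²·8/12² = 32/3 kN·m
Superposition: M = Σ M_i = 44/3 kN·m ≈ 14.666667 kN·m

M(6) = 44/3 kN·m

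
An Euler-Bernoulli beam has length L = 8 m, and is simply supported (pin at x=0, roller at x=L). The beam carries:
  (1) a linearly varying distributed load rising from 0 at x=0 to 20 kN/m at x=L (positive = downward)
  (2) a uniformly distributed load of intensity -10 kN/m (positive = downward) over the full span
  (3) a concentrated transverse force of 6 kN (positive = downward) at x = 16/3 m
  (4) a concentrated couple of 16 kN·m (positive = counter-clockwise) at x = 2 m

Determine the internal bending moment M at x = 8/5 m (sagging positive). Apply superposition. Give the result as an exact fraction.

M(8/5) = -96/25 kN·m

Load 1 — triangular load w₀=20 kN/m (0→w₀ over full span):
  M_1 = w₀Lx/6 - w₀x³/(6L) = 20·8·(8/5)/6 - 20·(8/5)³/(6·8) = 1024/25 kN·m
Load 2 — uniform load w=-10 kN/m over full span:
  M_2 = wx(L-x)/2 = (-10)·(8/5)·(8-(8/5))/2 = -256/5 kN·m
Load 3 — point force P=6 kN at a=16/3 m (b=L-a=8/3):
  M_3 = Pbx/L  [x≤a] = 6·(8/3)·(8/5)/8 = 16/5 kN·m
Load 4 — applied couple M₀=16 kN·m at a=2 m (b=L-a=6):
  M_4 = M₀x/L  [x≤a] = 16·(8/5)/8 = 16/5 kN·m
Superposition: M = Σ M_i = -96/25 kN·m ≈ -3.840000 kN·m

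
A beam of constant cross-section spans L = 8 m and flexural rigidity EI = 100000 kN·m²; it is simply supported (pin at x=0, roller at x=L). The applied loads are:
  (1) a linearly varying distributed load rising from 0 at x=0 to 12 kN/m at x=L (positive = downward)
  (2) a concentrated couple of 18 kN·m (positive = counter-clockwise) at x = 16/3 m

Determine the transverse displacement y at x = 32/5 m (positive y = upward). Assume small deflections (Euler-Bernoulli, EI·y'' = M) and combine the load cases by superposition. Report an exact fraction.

y(32/5) = -104536/48828125 m

Load 1 — triangular load w₀=12 kN/m (0→w₀ over full span):
  y_1 = -w₀x(7L⁴-10L²x²+3x⁴)/(360LEI) = -12·(32/5)·(7·8⁴-10·8²·(32/5)²+3·(32/5)⁴)/(360·8·100000) = -97536/48828125 m
Load 2 — applied couple M₀=18 kN·m at a=16/3 m (b=L-a=8/3):
  y_2 = (M₀x³/(6L)-M₀(x-a)²/2+C₁x)/EI  [x>a] with C₁=M₀(3b²-L²)/(6L)=-16 = (18·(32/5)³/(6·8)-18·((32/5)-(16/3))²/2+(-16)·(32/5))/100000 = -56/390625 m
Superposition: y = Σ y_i = -104536/48828125 m ≈ -0.002141 m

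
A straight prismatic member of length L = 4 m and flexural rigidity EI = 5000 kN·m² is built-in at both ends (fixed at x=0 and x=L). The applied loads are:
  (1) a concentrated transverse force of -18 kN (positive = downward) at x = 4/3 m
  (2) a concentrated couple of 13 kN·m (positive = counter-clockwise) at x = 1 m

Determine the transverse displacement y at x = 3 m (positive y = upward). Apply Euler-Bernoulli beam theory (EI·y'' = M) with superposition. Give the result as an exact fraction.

Load 1 — point force P=-18 kN at a=4/3 m (b=L-a=8/3):
  y_1 = -Pa²(L-x)²(3bL-(3b+a)(L-x))/(6L³EI)  [x>a] = -(-18)·(4/3)²·(4-3)²·(3·(8/3)·4-(3·(8/3)+(4/3))·(4-3))/(6·4³·5000) = 17/45000 m
Load 2 — applied couple M₀=13 kN·m at a=1 m (b=L-a=3):
  y_2 = (R_Ax³/6 - M_Ax²/2 - M₀(x-a)²/2)/EI  [x>a] with R_A=117/32, M_A=-39/16 = ((117/32)·3³/6 - (-39/16)·3²/2 - 13·(3-1)²/2)/5000 = 91/320000 m
Superposition: y = Σ y_i = 1907/2880000 m ≈ 0.000662 m

y(3) = 1907/2880000 m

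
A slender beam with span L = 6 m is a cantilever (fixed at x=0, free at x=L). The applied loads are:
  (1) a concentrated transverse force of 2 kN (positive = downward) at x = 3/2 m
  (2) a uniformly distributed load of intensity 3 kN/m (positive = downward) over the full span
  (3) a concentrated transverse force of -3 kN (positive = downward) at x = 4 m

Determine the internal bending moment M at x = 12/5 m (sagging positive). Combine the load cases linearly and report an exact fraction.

Load 1 — point force P=2 kN at a=3/2 m (b=L-a=9/2):
  M_1 = 0  [x>a] = 0 kN·m
Load 2 — uniform load w=3 kN/m over full span:
  M_2 = -w(L-x)²/2 = -3·(6-(12/5))²/2 = -486/25 kN·m
Load 3 — point force P=-3 kN at a=4 m (b=L-a=2):
  M_3 = -P(a-x)  [x≤a] = -(-3)·(4-(12/5)) = 24/5 kN·m
Superposition: M = Σ M_i = -366/25 kN·m ≈ -14.640000 kN·m

M(12/5) = -366/25 kN·m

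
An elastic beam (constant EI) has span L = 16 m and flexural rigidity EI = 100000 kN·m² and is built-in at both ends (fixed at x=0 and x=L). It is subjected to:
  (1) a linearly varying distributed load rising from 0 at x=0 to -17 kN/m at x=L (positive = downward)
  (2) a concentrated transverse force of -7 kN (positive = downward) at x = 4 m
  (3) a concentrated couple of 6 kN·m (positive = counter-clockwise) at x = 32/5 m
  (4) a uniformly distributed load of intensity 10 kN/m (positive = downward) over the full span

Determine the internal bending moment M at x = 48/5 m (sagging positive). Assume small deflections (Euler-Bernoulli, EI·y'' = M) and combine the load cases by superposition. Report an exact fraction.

M(48/5) = 959/1500 kN·m

Load 1 — triangular load w₀=-17 kN/m (0→w₀ over full span):
  M_1 = 3w₀Lx/20 - w₀L²/30 - w₀x³/(6L) = 3·(-17)·16·(48/5)/20 - (-17)·16²/30 - (-17)·(48/5)³/(6·16) = -33728/375 kN·m
Load 2 — point force P=-7 kN at a=4 m (b=L-a=12):
  M_2 = Pa²(a+3b)(L-x)/L³ - Pa²b/L²  [x>a] = (-7)·4²·(4+3·12)·(16-(48/5))/16³ - (-7)·4²·12/16² = -7/4 kN·m
Load 3 — applied couple M₀=6 kN·m at a=32/5 m (b=L-a=48/5):
  M_3 = R_Ax - M_A - M₀  [x>a] with R_A=27/50, M_A=18/25 = (27/50)·(48/5) - (18/25) - 6 = -192/125 kN·m
Load 4 — uniform load w=10 kN/m over full span:
  M_4 = wLx/2 - wL²/12 - wx²/2 = 10·16·(48/5)/2 - 10·16²/12 - 10·(48/5)²/2 = 1408/15 kN·m
Superposition: M = Σ M_i = 959/1500 kN·m ≈ 0.639333 kN·m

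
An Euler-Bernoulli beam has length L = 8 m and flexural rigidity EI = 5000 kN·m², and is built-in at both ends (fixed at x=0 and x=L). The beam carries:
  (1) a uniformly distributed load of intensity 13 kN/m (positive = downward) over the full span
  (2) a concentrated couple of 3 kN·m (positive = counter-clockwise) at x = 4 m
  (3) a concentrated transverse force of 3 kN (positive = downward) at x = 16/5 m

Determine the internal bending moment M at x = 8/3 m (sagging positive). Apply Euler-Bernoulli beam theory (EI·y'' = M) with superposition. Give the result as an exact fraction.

M(8/3) = 115151/4500 kN·m

Load 1 — uniform load w=13 kN/m over full span:
  M_1 = wLx/2 - wL²/12 - wx²/2 = 13·8·(8/3)/2 - 13·8²/12 - 13·(8/3)²/2 = 208/9 kN·m
Load 2 — applied couple M₀=3 kN·m at a=4 m (b=L-a=4):
  M_2 = R_Ax - M_A  [x≤a] with R_A=9/16, M_A=3/4 = (9/16)·(8/3) - (3/4) = 3/4 kN·m
Load 3 — point force P=3 kN at a=16/5 m (b=L-a=24/5):
  M_3 = Pb²(3a+b)x/L³ - Pab²/L²  [x≤a] = 3·(24/5)²·(3·(16/5)+(24/5))·(8/3)/8³ - 3·(16/5)·(24/5)²/8² = 216/125 kN·m
Superposition: M = Σ M_i = 115151/4500 kN·m ≈ 25.589111 kN·m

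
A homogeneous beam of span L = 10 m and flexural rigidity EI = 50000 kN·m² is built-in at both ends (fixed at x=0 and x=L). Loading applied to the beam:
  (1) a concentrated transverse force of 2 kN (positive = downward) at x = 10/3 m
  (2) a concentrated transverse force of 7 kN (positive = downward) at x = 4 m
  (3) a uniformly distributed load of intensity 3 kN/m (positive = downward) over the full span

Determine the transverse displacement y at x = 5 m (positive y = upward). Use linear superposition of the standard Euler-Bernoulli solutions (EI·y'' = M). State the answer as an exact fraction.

y(5) = -76793/32400000 m

Load 1 — point force P=2 kN at a=10/3 m (b=L-a=20/3):
  y_1 = -Pa²(L-x)²(3bL-(3b+a)(L-x))/(6L³EI)  [x>a] = -2·(10/3)²·(10-5)²·(3·(20/3)·10-(3·(20/3)+(10/3))·(10-5))/(6·10³·50000) = -1/6480 m
Load 2 — point force P=7 kN at a=4 m (b=L-a=6):
  y_2 = -Pa²(L-x)²(3bL-(3b+a)(L-x))/(6L³EI)  [x>a] = -7·4²·(10-5)²·(3·6·10-(3·6+4)·(10-5))/(6·10³·50000) = -49/75000 m
Load 3 — uniform load w=3 kN/m over full span:
  y_3 = -wx²(L-x)²/(24EI) = -3·5²·(10-5)²/(24·50000) = -1/640 m
Superposition: y = Σ y_i = -76793/32400000 m ≈ -0.002370 m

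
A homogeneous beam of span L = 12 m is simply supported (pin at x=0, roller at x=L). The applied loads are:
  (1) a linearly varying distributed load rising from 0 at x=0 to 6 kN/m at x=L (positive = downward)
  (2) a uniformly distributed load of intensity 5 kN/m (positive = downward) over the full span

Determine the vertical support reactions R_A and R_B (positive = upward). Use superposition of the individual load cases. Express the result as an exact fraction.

R_A = 42 kN, R_B = 54 kN

Load 1 — triangular load w₀=6 kN/m (0→w₀ over full span):
  R_A = w₀L/6 = 6·12/6 = 12 kN
  R_B = w₀L/3 = 6·12/3 = 24 kN
Load 2 — uniform load w=5 kN/m over full span:
  R_A = wL/2 = 5·12/2 = 30 kN
  R_B = wL/2 = 5·12/2 = 30 kN
Superposition: R_A = 42 kN, R_B = 54 kN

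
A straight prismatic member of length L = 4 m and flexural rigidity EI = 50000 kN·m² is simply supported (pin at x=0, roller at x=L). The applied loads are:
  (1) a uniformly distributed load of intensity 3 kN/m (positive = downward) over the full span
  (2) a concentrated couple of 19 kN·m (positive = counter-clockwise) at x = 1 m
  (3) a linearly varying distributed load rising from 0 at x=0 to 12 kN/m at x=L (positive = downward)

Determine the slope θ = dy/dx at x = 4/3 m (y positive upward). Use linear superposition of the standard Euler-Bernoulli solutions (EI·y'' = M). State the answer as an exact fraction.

Load 1 — uniform load w=3 kN/m over full span:
  θ_1 = -w(L³-6Lx²+4x³)/(24EI) = -3·(4³-6·4·(4/3)²+4·(4/3)³)/(24·50000) = -13/168750 rad
Load 2 — applied couple M₀=19 kN·m at a=1 m (b=L-a=3):
  θ_2 = (M₀x²/(2L)-M₀(x-a)+C₁)/EI  [x>a] with C₁=M₀(3b²-L²)/(6L)=209/24 = (19·(4/3)²/(2·4)-19·((4/3)-1)+(209/24))/50000 = 19/144000 rad
Load 3 — triangular load w₀=12 kN/m (0→w₀ over full span):
  θ_3 = -w₀(7L⁴-30L²x²+15x⁴)/(360LEI) = -12·(7·4⁴-30·4²·(4/3)²+15·(4/3)⁴)/(360·4·50000) = -208/1265625 rad
Superposition: θ = Σ θ_i = -17729/162000000 rad ≈ -0.000109 rad

θ(4/3) = -17729/162000000 rad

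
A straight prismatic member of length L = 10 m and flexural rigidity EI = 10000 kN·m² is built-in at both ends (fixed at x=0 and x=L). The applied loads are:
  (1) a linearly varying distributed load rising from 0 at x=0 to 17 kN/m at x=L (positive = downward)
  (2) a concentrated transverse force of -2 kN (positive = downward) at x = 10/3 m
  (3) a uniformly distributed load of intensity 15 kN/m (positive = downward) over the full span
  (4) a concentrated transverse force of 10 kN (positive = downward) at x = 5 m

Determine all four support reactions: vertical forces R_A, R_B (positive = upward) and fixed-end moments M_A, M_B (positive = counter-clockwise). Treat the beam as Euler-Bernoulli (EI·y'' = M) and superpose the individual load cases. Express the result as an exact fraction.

R_A = 5617/54 kN, M_A = 10325/54 kN·m, R_B = 7505/54 kN, M_B = -11935/54 kN·m

Load 1 — triangular load w₀=17 kN/m (0→w₀ over full span):
  R_A = 3w₀L/20 = 3·17·10/20 = 51/2 kN
  M_A = w₀L²/30 = 17·10²/30 = 170/3 kN·m
  R_B = 7w₀L/20 = 7·17·10/20 = 119/2 kN
  M_B = -w₀L²/20 = -17·10²/20 = -85 kN·m
Load 2 — point force P=-2 kN at a=10/3 m (b=L-a=20/3):
  R_A = Pb²(3a+b)/L³ = (-2)·(20/3)²·(3·(10/3)+(20/3))/10³ = -40/27 kN
  M_A = Pab²/L² = (-2)·(10/3)·(20/3)²/10² = -80/27 kN·m
  R_B = Pa²(a+3b)/L³ = (-2)·(10/3)²·((10/3)+3·(20/3))/10³ = -14/27 kN
  M_B = -Pa²b/L² = -(-2)·(10/3)²·(20/3)/10² = 40/27 kN·m
Load 3 — uniform load w=15 kN/m over full span:
  R_A = wL/2 = 15·10/2 = 75 kN
  M_A = wL²/12 = 15·10²/12 = 125 kN·m
  R_B = wL/2 = 15·10/2 = 75 kN
  M_B = -wL²/12 = -15·10²/12 = -125 kN·m
Load 4 — point force P=10 kN at a=5 m (b=L-a=5):
  R_A = Pb²(3a+b)/L³ = 10·5²·(3·5+5)/10³ = 5 kN
  M_A = Pab²/L² = 10·5·5²/10² = 25/2 kN·m
  R_B = Pa²(a+3b)/L³ = 10·5²·(5+3·5)/10³ = 5 kN
  M_B = -Pa²b/L² = -10·5²·5/10² = -25/2 kN·m
Superposition: R_A = 5617/54 kN, M_A = 10325/54 kN·m, R_B = 7505/54 kN, M_B = -11935/54 kN·m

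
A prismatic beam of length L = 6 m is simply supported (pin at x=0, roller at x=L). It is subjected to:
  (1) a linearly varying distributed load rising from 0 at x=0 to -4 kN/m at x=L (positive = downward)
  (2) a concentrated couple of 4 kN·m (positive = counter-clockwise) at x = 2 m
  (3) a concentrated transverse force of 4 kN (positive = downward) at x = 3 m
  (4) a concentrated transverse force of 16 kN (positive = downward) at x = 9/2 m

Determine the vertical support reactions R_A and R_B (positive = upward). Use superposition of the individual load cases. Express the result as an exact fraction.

R_A = 8/3 kN, R_B = 16/3 kN

Load 1 — triangular load w₀=-4 kN/m (0→w₀ over full span):
  R_A = w₀L/6 = (-4)·6/6 = -4 kN
  R_B = w₀L/3 = (-4)·6/3 = -8 kN
Load 2 — applied couple M₀=4 kN·m at a=2 m (b=L-a=4):
  R_A = M₀/L = 4/6 = 2/3 kN
  R_B = -M₀/L = -4/6 = -2/3 kN
Load 3 — point force P=4 kN at a=3 m (b=L-a=3):
  R_A = Pb/L = 4·3/6 = 2 kN
  R_B = Pa/L = 4·3/6 = 2 kN
Load 4 — point force P=16 kN at a=9/2 m (b=L-a=3/2):
  R_A = Pb/L = 16·(3/2)/6 = 4 kN
  R_B = Pa/L = 16·(9/2)/6 = 12 kN
Superposition: R_A = 8/3 kN, R_B = 16/3 kN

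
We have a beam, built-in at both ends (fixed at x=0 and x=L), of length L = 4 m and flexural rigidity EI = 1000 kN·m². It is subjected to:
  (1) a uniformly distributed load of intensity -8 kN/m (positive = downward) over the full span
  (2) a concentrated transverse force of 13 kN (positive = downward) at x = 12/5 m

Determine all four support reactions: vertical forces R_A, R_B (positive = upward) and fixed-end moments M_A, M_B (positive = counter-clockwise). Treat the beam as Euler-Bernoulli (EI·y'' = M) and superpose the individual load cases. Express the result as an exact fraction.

R_A = -1428/125 kN, M_A = -2128/375 kN·m, R_B = -947/125 kN, M_B = 1192/375 kN·m

Load 1 — uniform load w=-8 kN/m over full span:
  R_A = wL/2 = (-8)·4/2 = -16 kN
  M_A = wL²/12 = (-8)·4²/12 = -32/3 kN·m
  R_B = wL/2 = (-8)·4/2 = -16 kN
  M_B = -wL²/12 = -(-8)·4²/12 = 32/3 kN·m
Load 2 — point force P=13 kN at a=12/5 m (b=L-a=8/5):
  R_A = Pb²(3a+b)/L³ = 13·(8/5)²·(3·(12/5)+(8/5))/4³ = 572/125 kN
  M_A = Pab²/L² = 13·(12/5)·(8/5)²/4² = 624/125 kN·m
  R_B = Pa²(a+3b)/L³ = 13·(12/5)²·((12/5)+3·(8/5))/4³ = 1053/125 kN
  M_B = -Pa²b/L² = -13·(12/5)²·(8/5)/4² = -936/125 kN·m
Superposition: R_A = -1428/125 kN, M_A = -2128/375 kN·m, R_B = -947/125 kN, M_B = 1192/375 kN·m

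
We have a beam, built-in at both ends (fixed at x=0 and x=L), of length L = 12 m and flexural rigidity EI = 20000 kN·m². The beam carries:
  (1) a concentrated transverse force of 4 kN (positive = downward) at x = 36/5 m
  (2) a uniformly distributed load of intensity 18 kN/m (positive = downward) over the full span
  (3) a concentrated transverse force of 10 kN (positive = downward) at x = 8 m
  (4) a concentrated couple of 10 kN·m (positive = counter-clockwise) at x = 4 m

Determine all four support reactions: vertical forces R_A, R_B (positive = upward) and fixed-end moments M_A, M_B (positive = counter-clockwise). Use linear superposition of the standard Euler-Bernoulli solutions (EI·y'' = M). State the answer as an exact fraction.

R_A = 381752/3375 kN, M_A = 258184/1125 kN·m, R_B = 394498/3375 kN, M_B = -267026/1125 kN·m

Load 1 — point force P=4 kN at a=36/5 m (b=L-a=24/5):
  R_A = Pb²(3a+b)/L³ = 4·(24/5)²·(3·(36/5)+(24/5))/12³ = 176/125 kN
  M_A = Pab²/L² = 4·(36/5)·(24/5)²/12² = 576/125 kN·m
  R_B = Pa²(a+3b)/L³ = 4·(36/5)²·((36/5)+3·(24/5))/12³ = 324/125 kN
  M_B = -Pa²b/L² = -4·(36/5)²·(24/5)/12² = -864/125 kN·m
Load 2 — uniform load w=18 kN/m over full span:
  R_A = wL/2 = 18·12/2 = 108 kN
  M_A = wL²/12 = 18·12²/12 = 216 kN·m
  R_B = wL/2 = 18·12/2 = 108 kN
  M_B = -wL²/12 = -18·12²/12 = -216 kN·m
Load 3 — point force P=10 kN at a=8 m (b=L-a=4):
  R_A = Pb²(3a+b)/L³ = 10·4²·(3·8+4)/12³ = 70/27 kN
  M_A = Pab²/L² = 10·8·4²/12² = 80/9 kN·m
  R_B = Pa²(a+3b)/L³ = 10·8²·(8+3·4)/12³ = 200/27 kN
  M_B = -Pa²b/L² = -10·8²·4/12² = -160/9 kN·m
Load 4 — applied couple M₀=10 kN·m at a=4 m (b=L-a=8):
  R_A = 6M₀ab/L³ = 6·10·4·8/12³ = 10/9 kN
  M_A = M₀b(2a-b)/L² = 10·8·(2·4-8)/12² = 0 kN·m
  R_B = -6M₀ab/L³ = -6·10·4·8/12³ = -10/9 kN
  M_B = M₀a(2b-a)/L² = 10·4·(2·8-4)/12² = 10/3 kN·m
Superposition: R_A = 381752/3375 kN, M_A = 258184/1125 kN·m, R_B = 394498/3375 kN, M_B = -267026/1125 kN·m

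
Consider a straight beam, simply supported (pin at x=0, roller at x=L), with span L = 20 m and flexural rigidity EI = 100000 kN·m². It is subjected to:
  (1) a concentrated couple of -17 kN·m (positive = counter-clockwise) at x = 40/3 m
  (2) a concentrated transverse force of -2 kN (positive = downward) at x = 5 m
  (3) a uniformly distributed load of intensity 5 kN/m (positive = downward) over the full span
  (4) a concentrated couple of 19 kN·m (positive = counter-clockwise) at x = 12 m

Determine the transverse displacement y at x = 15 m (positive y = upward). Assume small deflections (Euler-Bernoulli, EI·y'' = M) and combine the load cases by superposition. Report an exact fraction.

y(15) = -519049/7200000 m

Load 1 — applied couple M₀=-17 kN·m at a=40/3 m (b=L-a=20/3):
  y_1 = (M₀x³/(6L)-M₀(x-a)²/2+C₁x)/EI  [x>a] with C₁=M₀(3b²-L²)/(6L)=340/9 = ((-17)·15³/(6·20)-(-17)·(15-(40/3))²/2+(340/9)·15)/100000 = 323/288000 m
Load 2 — point force P=-2 kN at a=5 m (b=L-a=15):
  y_2 = -Pa(L-x)(2Lx-a²-x²)/(6LEI)  [x>a] = -(-2)·5·(20-15)·(2·20·15-5²-15²)/(6·20·100000) = 7/4800 m
Load 3 — uniform load w=5 kN/m over full span:
  y_3 = -wx(L³-2Lx²+x³)/(24EI) = -5·15·(20³-2·20·15²+15³)/(24·100000) = -19/256 m
Load 4 — applied couple M₀=19 kN·m at a=12 m (b=L-a=8):
  y_4 = (M₀x³/(6L)-M₀(x-a)²/2+C₁x)/EI  [x>a] with C₁=M₀(3b²-L²)/(6L)=-494/15 = (19·15³/(6·20)-19·(15-12)²/2+(-494/15)·15)/100000 = -361/800000 m
Superposition: y = Σ y_i = -519049/7200000 m ≈ -0.072090 m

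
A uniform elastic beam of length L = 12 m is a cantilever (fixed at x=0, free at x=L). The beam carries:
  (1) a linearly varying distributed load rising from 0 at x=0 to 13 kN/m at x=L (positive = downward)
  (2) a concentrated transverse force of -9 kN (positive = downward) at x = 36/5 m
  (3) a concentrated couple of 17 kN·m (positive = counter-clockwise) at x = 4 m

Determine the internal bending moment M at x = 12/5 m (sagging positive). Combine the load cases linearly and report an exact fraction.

M(12/5) = -47387/125 kN·m

Load 1 — triangular load w₀=13 kN/m (0→w₀ over full span):
  M_1 = w₀Lx/2 - w₀L²/3 - w₀x³/(6L) = 13·12·(12/5)/2 - 13·12²/3 - 13·(12/5)³/(6·12) = -54912/125 kN·m
Load 2 — point force P=-9 kN at a=36/5 m (b=L-a=24/5):
  M_2 = -P(a-x)  [x≤a] = -(-9)·((36/5)-(12/5)) = 216/5 kN·m
Load 3 — applied couple M₀=17 kN·m at a=4 m (b=L-a=8):
  M_3 = M₀  [x≤a] = 17 = 17 kN·m
Superposition: M = Σ M_i = -47387/125 kN·m ≈ -379.096000 kN·m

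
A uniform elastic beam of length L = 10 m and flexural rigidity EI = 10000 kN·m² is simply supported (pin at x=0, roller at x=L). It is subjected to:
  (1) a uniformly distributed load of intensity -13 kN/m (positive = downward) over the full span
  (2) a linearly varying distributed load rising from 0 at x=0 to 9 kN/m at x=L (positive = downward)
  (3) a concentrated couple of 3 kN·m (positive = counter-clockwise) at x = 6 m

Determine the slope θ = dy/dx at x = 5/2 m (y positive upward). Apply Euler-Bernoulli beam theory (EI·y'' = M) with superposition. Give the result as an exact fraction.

θ(5/2) = 925991/38400000 rad

Load 1 — uniform load w=-13 kN/m over full span:
  θ_1 = -w(L³-6Lx²+4x³)/(24EI) = -(-13)·(10³-6·10·(5/2)²+4·(5/2)³)/(24·10000) = 143/3840 rad
Load 2 — triangular load w₀=9 kN/m (0→w₀ over full span):
  θ_2 = -w₀(7L⁴-30L²x²+15x⁴)/(360LEI) = -9·(7·10⁴-30·10²·(5/2)²+15·(5/2)⁴)/(360·10·10000) = -1327/102400 rad
Load 3 — applied couple M₀=3 kN·m at a=6 m (b=L-a=4):
  θ_3 = (M₀x²/(2L)+C₁)/EI  [x≤a] with C₁=M₀(3b²-L²)/(6L)=-13/5 = (3·(5/2)²/(2·10)+(-13/5))/10000 = -133/800000 rad
Superposition: θ = Σ θ_i = 925991/38400000 rad ≈ 0.024114 rad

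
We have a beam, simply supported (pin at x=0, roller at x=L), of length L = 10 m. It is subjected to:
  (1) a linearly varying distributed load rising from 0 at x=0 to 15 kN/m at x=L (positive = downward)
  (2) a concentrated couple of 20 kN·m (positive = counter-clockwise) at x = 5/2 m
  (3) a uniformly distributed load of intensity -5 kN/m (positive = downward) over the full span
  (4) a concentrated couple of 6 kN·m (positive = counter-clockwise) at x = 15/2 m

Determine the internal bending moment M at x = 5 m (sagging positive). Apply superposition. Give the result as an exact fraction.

M(5) = 97/4 kN·m

Load 1 — triangular load w₀=15 kN/m (0→w₀ over full span):
  M_1 = w₀Lx/6 - w₀x³/(6L) = 15·10·5/6 - 15·5³/(6·10) = 375/4 kN·m
Load 2 — applied couple M₀=20 kN·m at a=5/2 m (b=L-a=15/2):
  M_2 = M₀x/L - M₀  [x>a] = 20·5/10 - 20 = -10 kN·m
Load 3 — uniform load w=-5 kN/m over full span:
  M_3 = wx(L-x)/2 = (-5)·5·(10-5)/2 = -125/2 kN·m
Load 4 — applied couple M₀=6 kN·m at a=15/2 m (b=L-a=5/2):
  M_4 = M₀x/L  [x≤a] = 6·5/10 = 3 kN·m
Superposition: M = Σ M_i = 97/4 kN·m ≈ 24.250000 kN·m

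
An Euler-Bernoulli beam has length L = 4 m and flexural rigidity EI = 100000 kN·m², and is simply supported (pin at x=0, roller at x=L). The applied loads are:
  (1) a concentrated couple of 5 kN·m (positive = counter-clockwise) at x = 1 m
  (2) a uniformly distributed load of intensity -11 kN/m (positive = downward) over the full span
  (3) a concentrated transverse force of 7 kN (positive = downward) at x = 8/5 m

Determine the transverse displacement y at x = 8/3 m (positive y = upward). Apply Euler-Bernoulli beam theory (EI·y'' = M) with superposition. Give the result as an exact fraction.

y(8/3) = 1684543/6075000000 m

Load 1 — applied couple M₀=5 kN·m at a=1 m (b=L-a=3):
  y_1 = (M₀x³/(6L)-M₀(x-a)²/2+C₁x)/EI  [x>a] with C₁=M₀(3b²-L²)/(6L)=55/24 = (5·(8/3)³/(6·4)-5·((8/3)-1)²/2+(55/24)·(8/3))/100000 = 101/3240000 m
Load 2 — uniform load w=-11 kN/m over full span:
  y_2 = -wx(L³-2Lx²+x³)/(24EI) = -(-11)·(8/3)·(4³-2·4·(8/3)²+(8/3)³)/(24·100000) = 242/759375 m
Load 3 — point force P=7 kN at a=8/5 m (b=L-a=12/5):
  y_3 = -Pa(L-x)(2Lx-a²-x²)/(6LEI)  [x>a] = -7·(8/5)·(4-(8/3))·(2·4·(8/3)-(8/5)²-(8/3)²)/(6·4·100000) = -2296/31640625 m
Superposition: y = Σ y_i = 1684543/6075000000 m ≈ 0.000277 m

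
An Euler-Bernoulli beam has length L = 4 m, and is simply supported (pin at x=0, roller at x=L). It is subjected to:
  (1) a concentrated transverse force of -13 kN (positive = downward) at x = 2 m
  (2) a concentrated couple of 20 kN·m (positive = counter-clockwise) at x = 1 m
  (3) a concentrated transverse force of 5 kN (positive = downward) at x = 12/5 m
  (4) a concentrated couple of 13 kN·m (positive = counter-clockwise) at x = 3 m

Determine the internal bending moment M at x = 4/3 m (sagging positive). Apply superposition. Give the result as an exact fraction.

M(4/3) = -15 kN·m

Load 1 — point force P=-13 kN at a=2 m (b=L-a=2):
  M_1 = Pbx/L  [x≤a] = (-13)·2·(4/3)/4 = -26/3 kN·m
Load 2 — applied couple M₀=20 kN·m at a=1 m (b=L-a=3):
  M_2 = M₀x/L - M₀  [x>a] = 20·(4/3)/4 - 20 = -40/3 kN·m
Load 3 — point force P=5 kN at a=12/5 m (b=L-a=8/5):
  M_3 = Pbx/L  [x≤a] = 5·(8/5)·(4/3)/4 = 8/3 kN·m
Load 4 — applied couple M₀=13 kN·m at a=3 m (b=L-a=1):
  M_4 = M₀x/L  [x≤a] = 13·(4/3)/4 = 13/3 kN·m
Superposition: M = Σ M_i = -15 kN·m ≈ -15.000000 kN·m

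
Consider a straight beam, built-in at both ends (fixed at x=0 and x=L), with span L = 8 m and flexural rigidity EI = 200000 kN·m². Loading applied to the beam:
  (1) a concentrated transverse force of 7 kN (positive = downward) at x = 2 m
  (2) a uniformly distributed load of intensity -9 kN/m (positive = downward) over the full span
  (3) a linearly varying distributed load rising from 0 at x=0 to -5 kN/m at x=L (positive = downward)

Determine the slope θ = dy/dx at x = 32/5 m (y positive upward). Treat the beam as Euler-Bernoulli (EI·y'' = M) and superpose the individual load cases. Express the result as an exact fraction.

θ(32/5) = -1687/7500000 rad

Load 1 — point force P=7 kN at a=2 m (b=L-a=6):
  θ_1 = Pa²(L-x)(2bL-(3b+a)(L-x))/(2L³EI)  [x>a] = 7·2²·(8-(32/5))·(2·6·8-(3·6+2)·(8-(32/5)))/(2·8³·200000) = 7/500000 rad
Load 2 — uniform load w=-9 kN/m over full span:
  θ_2 = -wx(L-x)(L-2x)/(12EI) = -(-9)·(32/5)·(8-(32/5))·(8-2·(32/5))/(12·200000) = -72/390625 rad
Load 3 — triangular load w₀=-5 kN/m (0→w₀ over full span):
  θ_3 = -w₀(2x(L-x)(L-2x)(x+2L)+x²(L-x)²)/(120LEI) = -(-5)·(2·(32/5)·(8-(32/5))·(8-2·(32/5))·((32/5)+2·8)+(32/5)²·(8-(32/5))²)/(120·8·200000) = -64/1171875 rad
Superposition: θ = Σ θ_i = -1687/7500000 rad ≈ -0.000225 rad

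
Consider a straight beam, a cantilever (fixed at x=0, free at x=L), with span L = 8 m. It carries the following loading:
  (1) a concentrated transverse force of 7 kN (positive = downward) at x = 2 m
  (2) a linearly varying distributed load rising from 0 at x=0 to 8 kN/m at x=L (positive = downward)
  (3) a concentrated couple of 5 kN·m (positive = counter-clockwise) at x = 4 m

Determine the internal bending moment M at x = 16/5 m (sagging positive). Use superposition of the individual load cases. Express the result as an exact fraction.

Load 1 — point force P=7 kN at a=2 m (b=L-a=6):
  M_1 = 0  [x>a] = 0 kN·m
Load 2 — triangular load w₀=8 kN/m (0→w₀ over full span):
  M_2 = w₀Lx/2 - w₀L²/3 - w₀x³/(6L) = 8·8·(16/5)/2 - 8·8²/3 - 8·(16/5)³/(6·8) = -9216/125 kN·m
Load 3 — applied couple M₀=5 kN·m at a=4 m (b=L-a=4):
  M_3 = M₀  [x≤a] = 5 = 5 kN·m
Superposition: M = Σ M_i = -8591/125 kN·m ≈ -68.728000 kN·m

M(16/5) = -8591/125 kN·m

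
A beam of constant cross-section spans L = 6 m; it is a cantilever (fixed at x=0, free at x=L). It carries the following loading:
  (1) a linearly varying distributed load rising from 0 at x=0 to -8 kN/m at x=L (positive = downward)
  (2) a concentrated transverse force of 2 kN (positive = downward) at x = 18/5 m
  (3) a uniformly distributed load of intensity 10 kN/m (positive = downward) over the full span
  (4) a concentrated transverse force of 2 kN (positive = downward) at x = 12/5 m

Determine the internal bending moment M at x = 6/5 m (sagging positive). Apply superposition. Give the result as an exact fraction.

M(6/5) = -6852/125 kN·m

Load 1 — triangular load w₀=-8 kN/m (0→w₀ over full span):
  M_1 = w₀Lx/2 - w₀L²/3 - w₀x³/(6L) = (-8)·6·(6/5)/2 - (-8)·6²/3 - (-8)·(6/5)³/(6·6) = 8448/125 kN·m
Load 2 — point force P=2 kN at a=18/5 m (b=L-a=12/5):
  M_2 = -P(a-x)  [x≤a] = -2·((18/5)-(6/5)) = -24/5 kN·m
Load 3 — uniform load w=10 kN/m over full span:
  M_3 = -w(L-x)²/2 = -10·(6-(6/5))²/2 = -576/5 kN·m
Load 4 — point force P=2 kN at a=12/5 m (b=L-a=18/5):
  M_4 = -P(a-x)  [x≤a] = -2·((12/5)-(6/5)) = -12/5 kN·m
Superposition: M = Σ M_i = -6852/125 kN·m ≈ -54.816000 kN·m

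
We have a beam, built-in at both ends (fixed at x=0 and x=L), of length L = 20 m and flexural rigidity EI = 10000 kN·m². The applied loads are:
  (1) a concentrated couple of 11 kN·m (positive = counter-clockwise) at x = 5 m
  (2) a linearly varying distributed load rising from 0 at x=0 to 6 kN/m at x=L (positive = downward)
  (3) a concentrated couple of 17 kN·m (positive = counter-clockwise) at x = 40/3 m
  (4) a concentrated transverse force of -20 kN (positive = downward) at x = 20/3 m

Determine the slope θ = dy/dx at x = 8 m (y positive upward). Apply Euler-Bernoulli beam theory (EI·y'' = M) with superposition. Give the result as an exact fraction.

Load 1 — applied couple M₀=11 kN·m at a=5 m (b=L-a=15):
  θ_1 = (R_Ax²/2 - M_Ax - M₀(x-a))/EI  [x>a] with R_A=99/160, M_A=-33/16 = ((99/160)·8²/2 - (-33/16)·8 - 11·(8-5))/10000 = 33/100000 rad
Load 2 — triangular load w₀=6 kN/m (0→w₀ over full span):
  θ_2 = -w₀(2x(L-x)(L-2x)(x+2L)+x²(L-x)²)/(120LEI) = -6·(2·8·(20-8)·(20-2·8)·(8+2·20)+8²·(20-8)²)/(120·20·10000) = -36/3125 rad
Load 3 — applied couple M₀=17 kN·m at a=40/3 m (b=L-a=20/3):
  θ_3 = (R_Ax²/2 - M_Ax)/EI  [x≤a] with R_A=17/15, M_A=17/3 = ((17/15)·8²/2 - (17/3)·8)/10000 = -17/18750 rad
Load 4 — point force P=-20 kN at a=20/3 m (b=L-a=40/3):
  θ_4 = Pa²(L-x)(2bL-(3b+a)(L-x))/(2L³EI)  [x>a] = (-20)·(20/3)²·(20-8)·(2·(40/3)·20-(3·(40/3)+(20/3))·(20-8))/(2·20³·10000) = 2/1125 rad
Superposition: θ = Σ θ_i = -9287/900000 rad ≈ -0.010319 rad

θ(8) = -9287/900000 rad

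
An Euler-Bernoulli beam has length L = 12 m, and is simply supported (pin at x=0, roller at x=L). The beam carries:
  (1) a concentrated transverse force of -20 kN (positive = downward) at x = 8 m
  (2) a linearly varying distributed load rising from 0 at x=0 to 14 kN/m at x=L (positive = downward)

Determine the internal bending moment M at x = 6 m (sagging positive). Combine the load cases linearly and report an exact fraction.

M(6) = 86 kN·m

Load 1 — point force P=-20 kN at a=8 m (b=L-a=4):
  M_1 = Pbx/L  [x≤a] = (-20)·4·6/12 = -40 kN·m
Load 2 — triangular load w₀=14 kN/m (0→w₀ over full span):
  M_2 = w₀Lx/6 - w₀x³/(6L) = 14·12·6/6 - 14·6³/(6·12) = 126 kN·m
Superposition: M = Σ M_i = 86 kN·m ≈ 86.000000 kN·m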